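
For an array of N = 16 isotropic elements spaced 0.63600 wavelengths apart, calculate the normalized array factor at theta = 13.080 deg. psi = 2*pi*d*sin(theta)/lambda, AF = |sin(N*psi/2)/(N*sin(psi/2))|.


psi = 2*pi*0.63600*sin(13.080 deg) = 0.9043640 rad
AF = |sin(16*0.9043640/2) / (16*sin(0.9043640/2))| = 0.1165

0.1165


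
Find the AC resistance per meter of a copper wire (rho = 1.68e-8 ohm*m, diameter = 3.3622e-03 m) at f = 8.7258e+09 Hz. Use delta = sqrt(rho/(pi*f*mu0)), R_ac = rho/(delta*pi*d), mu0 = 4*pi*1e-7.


delta = sqrt(1.68e-8 / (pi * 8.7258e+09 * 4*pi*1e-7)) = 6.983484e-07 m
R_ac = 1.68e-8 / (6.983484e-07 * pi * 3.3622e-03) = 2.278 ohm/m

2.278 ohm/m


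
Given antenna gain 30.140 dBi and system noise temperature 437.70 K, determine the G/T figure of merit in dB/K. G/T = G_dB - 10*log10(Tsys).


G/T = 30.140 - 10*log10(437.70) = 30.140 - 26.41177 = 3.728 dB/K

3.728 dB/K


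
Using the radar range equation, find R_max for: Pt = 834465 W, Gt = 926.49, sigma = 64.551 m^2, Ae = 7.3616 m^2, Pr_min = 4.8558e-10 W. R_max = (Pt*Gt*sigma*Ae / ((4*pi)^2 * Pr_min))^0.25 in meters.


R^4 = 834465*926.49*64.551*7.3616 / ((4*pi)^2 * 4.8558e-10) = 4.791192e+18
R_max = 4.791192e+18^0.25 = 46785 m

46785 m


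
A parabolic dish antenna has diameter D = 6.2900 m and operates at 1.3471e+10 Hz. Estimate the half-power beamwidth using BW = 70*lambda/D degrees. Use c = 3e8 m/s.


lambda = c / f = 3.0000e+08 / 1.3471e+10 = 0.02227006 m
BW = 70 * 0.02227006 / 6.2900 = 0.2478 deg

0.2478 deg


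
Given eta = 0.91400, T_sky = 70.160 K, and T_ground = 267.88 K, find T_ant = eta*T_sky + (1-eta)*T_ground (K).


T_ant = 0.91400 * 70.160 + (1 - 0.91400) * 267.88 = 87.16 K

87.16 K


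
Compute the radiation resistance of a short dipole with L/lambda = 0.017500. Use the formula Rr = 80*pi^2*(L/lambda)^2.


Rr = 80 * pi^2 * (0.017500)^2 = 80 * 9.869604 * 3.062500e-04 = 0.2418 ohm

0.2418 ohm


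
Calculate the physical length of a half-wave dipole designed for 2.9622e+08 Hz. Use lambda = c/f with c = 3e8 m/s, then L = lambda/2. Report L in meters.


lambda = c / f = 3.0000e+08 / 2.9622e+08 = 1.012761 m
L = lambda / 2 = 1.012761 / 2 = 0.5064 m

0.5064 m


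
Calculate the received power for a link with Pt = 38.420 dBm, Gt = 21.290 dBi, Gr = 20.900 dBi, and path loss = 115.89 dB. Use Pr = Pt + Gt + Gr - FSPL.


Pr = 38.420 + 21.290 + 20.900 - 115.89 = -35.28 dBm

-35.28 dBm


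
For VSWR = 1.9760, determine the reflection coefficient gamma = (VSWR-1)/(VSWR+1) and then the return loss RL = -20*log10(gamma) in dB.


gamma = (1.9760 - 1) / (1.9760 + 1) = 0.3279570
RL = -20 * log10(0.3279570) = 9.684 dB

9.684 dB


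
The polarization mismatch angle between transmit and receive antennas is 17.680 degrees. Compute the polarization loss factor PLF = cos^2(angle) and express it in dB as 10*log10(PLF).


PLF_linear = cos^2(17.680 deg) = 0.9077660
PLF_dB = 10 * log10(0.9077660) = -0.4203 dB

-0.4203 dB


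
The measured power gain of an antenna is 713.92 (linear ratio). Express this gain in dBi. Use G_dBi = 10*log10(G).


G_dBi = 10 * log10(713.92) = 28.54 dBi

28.54 dBi


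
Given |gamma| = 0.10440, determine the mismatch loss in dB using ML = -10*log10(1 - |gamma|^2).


ML = -10 * log10(1 - 0.10440^2) = -10 * log10(0.98910064) = 0.04760 dB

0.04760 dB


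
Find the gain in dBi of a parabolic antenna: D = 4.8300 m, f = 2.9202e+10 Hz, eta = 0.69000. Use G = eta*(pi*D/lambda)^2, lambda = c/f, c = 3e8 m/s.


lambda = c / f = 3.0000e+08 / 2.9202e+10 = 0.01027327 m
G_linear = 0.69000 * (pi * 4.8300 / 0.01027327)^2 = 1.505309e+06
G_dBi = 10 * log10(1.505309e+06) = 61.78 dBi

61.78 dBi


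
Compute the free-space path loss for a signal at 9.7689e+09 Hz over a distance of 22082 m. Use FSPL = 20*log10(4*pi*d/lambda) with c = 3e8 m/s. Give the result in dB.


lambda = c / f = 3.0000e+08 / 9.7689e+09 = 0.03070970 m
FSPL = 20 * log10(4*pi*22082/0.03070970) = 139.1 dB

139.1 dB


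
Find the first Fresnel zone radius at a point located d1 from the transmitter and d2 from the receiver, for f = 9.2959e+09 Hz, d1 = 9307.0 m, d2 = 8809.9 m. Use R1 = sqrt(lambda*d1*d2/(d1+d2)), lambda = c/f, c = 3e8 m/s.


lambda = c / f = 3.0000e+08 / 9.2959e+09 = 0.03227229 m
R1 = sqrt(0.03227229 * 9307.0 * 8809.9 / (9307.0 + 8809.9)) = 12.09 m

12.09 m


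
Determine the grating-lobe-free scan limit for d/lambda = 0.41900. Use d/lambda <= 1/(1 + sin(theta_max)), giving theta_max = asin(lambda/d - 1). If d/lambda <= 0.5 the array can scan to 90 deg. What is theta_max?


lambda/d - 1 = 1/0.41900 - 1 = 1.386635 >= 1
d/lambda <= 0.5, so the array can scan to endfire without grating lobes: theta_max = 90 deg

90 deg


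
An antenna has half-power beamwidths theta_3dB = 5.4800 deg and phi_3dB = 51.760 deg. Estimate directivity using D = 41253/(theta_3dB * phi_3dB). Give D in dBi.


D_linear = 41253 / (5.4800 * 51.760) = 145.4389
D_dBi = 10 * log10(145.4389) = 21.63 dBi

21.63 dBi


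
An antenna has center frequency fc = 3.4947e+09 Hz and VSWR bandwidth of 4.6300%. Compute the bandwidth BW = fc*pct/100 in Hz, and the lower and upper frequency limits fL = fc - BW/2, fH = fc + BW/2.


BW = 3.4947e+09 * 4.6300/100 = 1.618046e+08 Hz
fL = 3.4947e+09 - 1.618046e+08/2 = 3.414e+09 Hz
fH = 3.4947e+09 + 1.618046e+08/2 = 3.576e+09 Hz

BW=1.618e+08 Hz, fL=3.414e+09 Hz, fH=3.576e+09 Hz


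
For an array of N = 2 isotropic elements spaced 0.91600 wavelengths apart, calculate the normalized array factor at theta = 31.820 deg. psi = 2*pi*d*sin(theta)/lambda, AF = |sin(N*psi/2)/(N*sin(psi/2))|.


psi = 2*pi*0.91600*sin(31.820 deg) = 3.034547 rad
AF = |sin(2*3.034547/2) / (2*sin(3.034547/2))| = 0.05350

0.05350


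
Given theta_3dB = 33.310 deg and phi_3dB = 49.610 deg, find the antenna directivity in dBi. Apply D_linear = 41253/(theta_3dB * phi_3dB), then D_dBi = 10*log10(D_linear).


D_linear = 41253 / (33.310 * 49.610) = 24.96386
D_dBi = 10 * log10(24.96386) = 13.97 dBi

13.97 dBi


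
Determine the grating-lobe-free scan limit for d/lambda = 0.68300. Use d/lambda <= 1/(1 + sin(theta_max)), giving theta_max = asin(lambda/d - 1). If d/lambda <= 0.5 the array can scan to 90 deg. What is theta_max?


lambda/d - 1 = 1/0.68300 - 1 = 0.4641288
theta_max = asin(0.4641288) = 27.65 deg

27.65 deg


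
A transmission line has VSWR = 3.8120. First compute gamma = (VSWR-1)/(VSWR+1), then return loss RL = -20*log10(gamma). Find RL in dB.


gamma = (3.8120 - 1) / (3.8120 + 1) = 0.5843724
RL = -20 * log10(0.5843724) = 4.666 dB

4.666 dB


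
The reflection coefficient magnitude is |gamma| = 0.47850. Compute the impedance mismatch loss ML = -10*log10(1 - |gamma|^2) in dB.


ML = -10 * log10(1 - 0.47850^2) = -10 * log10(0.77103775) = 1.129 dB

1.129 dB


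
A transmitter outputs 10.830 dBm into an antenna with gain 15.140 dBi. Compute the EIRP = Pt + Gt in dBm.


EIRP = Pt + Gt = 10.830 + 15.140 = 25.97 dBm

25.97 dBm


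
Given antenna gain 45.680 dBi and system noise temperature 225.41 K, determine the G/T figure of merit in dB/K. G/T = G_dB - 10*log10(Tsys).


G/T = 45.680 - 10*log10(225.41) = 45.680 - 23.52973 = 22.15 dB/K

22.15 dB/K


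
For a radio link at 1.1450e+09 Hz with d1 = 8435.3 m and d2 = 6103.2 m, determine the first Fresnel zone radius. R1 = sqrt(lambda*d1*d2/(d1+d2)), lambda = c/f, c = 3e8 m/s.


lambda = c / f = 3.0000e+08 / 1.1450e+09 = 0.2620087 m
R1 = sqrt(0.2620087 * 8435.3 * 6103.2 / (8435.3 + 6103.2)) = 30.46 m

30.46 m


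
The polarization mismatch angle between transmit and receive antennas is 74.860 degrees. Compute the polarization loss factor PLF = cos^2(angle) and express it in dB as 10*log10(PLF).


PLF_linear = cos^2(74.860 deg) = 0.06821419
PLF_dB = 10 * log10(0.06821419) = -11.66 dB

-11.66 dB


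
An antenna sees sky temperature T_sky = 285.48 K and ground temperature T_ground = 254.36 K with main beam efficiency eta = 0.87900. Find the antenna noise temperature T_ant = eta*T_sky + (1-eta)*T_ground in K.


T_ant = 0.87900 * 285.48 + (1 - 0.87900) * 254.36 = 281.7 K

281.7 K


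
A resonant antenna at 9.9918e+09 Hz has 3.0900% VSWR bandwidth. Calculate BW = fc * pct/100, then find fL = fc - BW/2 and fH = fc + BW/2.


BW = 9.9918e+09 * 3.0900/100 = 3.087466e+08 Hz
fL = 9.9918e+09 - 3.087466e+08/2 = 9.837e+09 Hz
fH = 9.9918e+09 + 3.087466e+08/2 = 1.015e+10 Hz

BW=3.087e+08 Hz, fL=9.837e+09 Hz, fH=1.015e+10 Hz


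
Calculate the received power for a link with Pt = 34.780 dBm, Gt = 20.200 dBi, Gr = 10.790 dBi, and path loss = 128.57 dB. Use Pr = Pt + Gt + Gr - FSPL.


Pr = 34.780 + 20.200 + 10.790 - 128.57 = -62.80 dBm

-62.80 dBm


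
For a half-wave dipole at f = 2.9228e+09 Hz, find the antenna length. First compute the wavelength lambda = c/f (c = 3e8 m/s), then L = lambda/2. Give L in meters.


lambda = c / f = 3.0000e+08 / 2.9228e+09 = 0.1026413 m
L = lambda / 2 = 0.1026413 / 2 = 0.05132 m

0.05132 m


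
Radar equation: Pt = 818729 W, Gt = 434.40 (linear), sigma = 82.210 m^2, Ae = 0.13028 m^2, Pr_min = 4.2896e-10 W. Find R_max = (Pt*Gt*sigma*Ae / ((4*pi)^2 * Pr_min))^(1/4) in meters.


R^4 = 818729*434.40*82.210*0.13028 / ((4*pi)^2 * 4.2896e-10) = 5.623360e+16
R_max = 5.623360e+16^0.25 = 15399 m

15399 m


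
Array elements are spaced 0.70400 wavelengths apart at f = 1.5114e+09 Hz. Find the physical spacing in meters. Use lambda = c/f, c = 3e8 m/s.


lambda = c / f = 3.0000e+08 / 1.5114e+09 = 0.1984915 m
d = 0.70400 * 0.1984915 = 0.1397 m

0.1397 m


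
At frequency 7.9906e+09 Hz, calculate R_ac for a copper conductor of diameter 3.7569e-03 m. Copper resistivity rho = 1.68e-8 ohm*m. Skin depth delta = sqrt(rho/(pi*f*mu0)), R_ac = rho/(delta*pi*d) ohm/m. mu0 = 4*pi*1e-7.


delta = sqrt(1.68e-8 / (pi * 7.9906e+09 * 4*pi*1e-7)) = 7.297684e-07 m
R_ac = 1.68e-8 / (7.297684e-07 * pi * 3.7569e-03) = 1.950 ohm/m

1.950 ohm/m


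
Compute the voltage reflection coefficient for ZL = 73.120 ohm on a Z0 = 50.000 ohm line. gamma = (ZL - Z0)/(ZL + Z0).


gamma = (73.120 - 50.000) / (73.120 + 50.000) = 0.1878

0.1878


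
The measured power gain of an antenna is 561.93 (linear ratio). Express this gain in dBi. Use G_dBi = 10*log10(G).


G_dBi = 10 * log10(561.93) = 27.50 dBi

27.50 dBi


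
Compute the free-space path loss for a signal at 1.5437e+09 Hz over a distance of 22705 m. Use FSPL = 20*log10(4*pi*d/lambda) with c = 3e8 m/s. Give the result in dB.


lambda = c / f = 3.0000e+08 / 1.5437e+09 = 0.1943383 m
FSPL = 20 * log10(4*pi*22705/0.1943383) = 123.3 dB

123.3 dB


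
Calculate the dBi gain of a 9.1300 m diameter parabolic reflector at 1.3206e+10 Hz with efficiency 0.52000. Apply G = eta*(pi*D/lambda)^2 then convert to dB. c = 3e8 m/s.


lambda = c / f = 3.0000e+08 / 1.3206e+10 = 0.02271695 m
G_linear = 0.52000 * (pi * 9.1300 / 0.02271695)^2 = 828981.0
G_dBi = 10 * log10(828981.0) = 59.19 dBi

59.19 dBi


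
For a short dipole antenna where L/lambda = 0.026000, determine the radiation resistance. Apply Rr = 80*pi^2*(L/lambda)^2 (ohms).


Rr = 80 * pi^2 * (0.026000)^2 = 80 * 9.869604 * 6.760000e-04 = 0.5337 ohm

0.5337 ohm


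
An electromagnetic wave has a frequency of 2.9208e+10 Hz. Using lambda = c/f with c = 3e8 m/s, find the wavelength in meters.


lambda = c / f = 3.0000e+08 / 2.9208e+10 = 0.01027 m

0.01027 m


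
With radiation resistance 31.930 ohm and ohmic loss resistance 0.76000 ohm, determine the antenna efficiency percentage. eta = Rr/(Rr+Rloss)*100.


eta = 31.930 / (31.930 + 0.76000) * 100 = 97.68%

97.68%


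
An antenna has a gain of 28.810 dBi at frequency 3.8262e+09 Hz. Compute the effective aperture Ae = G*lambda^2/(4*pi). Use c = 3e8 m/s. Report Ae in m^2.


lambda = c / f = 3.0000e+08 / 3.8262e+09 = 0.07840677 m
G_linear = 10^(28.810/10) = 760.3263
Ae = G_linear * lambda^2 / (4*pi) = 760.3263 * 0.07840677^2 / (4*pi) = 0.3720 m^2

0.3720 m^2


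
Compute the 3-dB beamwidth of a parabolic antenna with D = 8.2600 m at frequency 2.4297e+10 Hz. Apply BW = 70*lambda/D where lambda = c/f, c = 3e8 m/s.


lambda = c / f = 3.0000e+08 / 2.4297e+10 = 0.01234720 m
BW = 70 * 0.01234720 / 8.2600 = 0.1046 deg

0.1046 deg


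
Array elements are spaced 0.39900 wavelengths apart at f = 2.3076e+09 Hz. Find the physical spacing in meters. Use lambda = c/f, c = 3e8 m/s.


lambda = c / f = 3.0000e+08 / 2.3076e+09 = 0.1300052 m
d = 0.39900 * 0.1300052 = 0.05187 m

0.05187 m


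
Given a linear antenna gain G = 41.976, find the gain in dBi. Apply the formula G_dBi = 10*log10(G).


G_dBi = 10 * log10(41.976) = 16.23 dBi

16.23 dBi


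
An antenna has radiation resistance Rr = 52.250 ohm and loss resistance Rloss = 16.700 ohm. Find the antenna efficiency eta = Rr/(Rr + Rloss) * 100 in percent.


eta = 52.250 / (52.250 + 16.700) * 100 = 75.78%

75.78%


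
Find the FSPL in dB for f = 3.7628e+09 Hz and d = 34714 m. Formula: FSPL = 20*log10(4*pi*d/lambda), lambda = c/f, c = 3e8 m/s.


lambda = c / f = 3.0000e+08 / 3.7628e+09 = 0.07972786 m
FSPL = 20 * log10(4*pi*34714/0.07972786) = 134.8 dB

134.8 dB


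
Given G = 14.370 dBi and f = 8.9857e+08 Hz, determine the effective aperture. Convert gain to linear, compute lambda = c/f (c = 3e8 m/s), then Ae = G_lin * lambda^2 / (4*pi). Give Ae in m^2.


lambda = c / f = 3.0000e+08 / 8.9857e+08 = 0.3338638 m
G_linear = 10^(14.370/10) = 27.35269
Ae = G_linear * lambda^2 / (4*pi) = 27.35269 * 0.3338638^2 / (4*pi) = 0.2426 m^2

0.2426 m^2


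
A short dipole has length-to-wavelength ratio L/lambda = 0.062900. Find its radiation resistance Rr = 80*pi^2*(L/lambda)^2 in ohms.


Rr = 80 * pi^2 * (0.062900)^2 = 80 * 9.869604 * 3.956410e-03 = 3.124 ohm

3.124 ohm


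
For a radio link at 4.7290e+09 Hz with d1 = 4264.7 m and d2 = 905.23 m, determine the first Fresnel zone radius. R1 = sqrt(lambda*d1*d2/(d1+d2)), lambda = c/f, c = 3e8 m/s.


lambda = c / f = 3.0000e+08 / 4.7290e+09 = 0.06343836 m
R1 = sqrt(0.06343836 * 4264.7 * 905.23 / (4264.7 + 905.23)) = 6.883 m

6.883 m


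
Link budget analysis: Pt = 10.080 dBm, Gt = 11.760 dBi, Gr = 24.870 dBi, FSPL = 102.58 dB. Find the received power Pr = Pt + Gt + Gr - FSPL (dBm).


Pr = 10.080 + 11.760 + 24.870 - 102.58 = -55.87 dBm

-55.87 dBm


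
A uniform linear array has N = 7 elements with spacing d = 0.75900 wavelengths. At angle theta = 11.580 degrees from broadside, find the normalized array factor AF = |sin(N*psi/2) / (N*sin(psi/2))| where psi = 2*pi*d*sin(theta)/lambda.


psi = 2*pi*0.75900*sin(11.580 deg) = 0.9572973 rad
AF = |sin(7*0.9572973/2) / (7*sin(0.9572973/2))| = 0.06434

0.06434


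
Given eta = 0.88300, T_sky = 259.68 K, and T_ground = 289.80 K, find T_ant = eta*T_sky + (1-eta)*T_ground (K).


T_ant = 0.88300 * 259.68 + (1 - 0.88300) * 289.80 = 263.2 K

263.2 K


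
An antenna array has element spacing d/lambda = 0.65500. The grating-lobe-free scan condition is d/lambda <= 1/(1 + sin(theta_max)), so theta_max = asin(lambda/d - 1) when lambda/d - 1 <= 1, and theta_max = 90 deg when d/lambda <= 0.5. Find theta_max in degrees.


lambda/d - 1 = 1/0.65500 - 1 = 0.5267176
theta_max = asin(0.5267176) = 31.78 deg

31.78 deg


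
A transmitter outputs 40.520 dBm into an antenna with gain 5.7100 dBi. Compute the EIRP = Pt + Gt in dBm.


EIRP = Pt + Gt = 40.520 + 5.7100 = 46.23 dBm

46.23 dBm


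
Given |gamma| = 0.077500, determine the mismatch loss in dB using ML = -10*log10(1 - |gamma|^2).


ML = -10 * log10(1 - 0.077500^2) = -10 * log10(0.99399375) = 0.02616 dB

0.02616 dB


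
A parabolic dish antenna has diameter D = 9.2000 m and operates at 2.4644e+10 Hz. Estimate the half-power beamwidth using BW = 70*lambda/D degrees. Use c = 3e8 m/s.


lambda = c / f = 3.0000e+08 / 2.4644e+10 = 0.01217335 m
BW = 70 * 0.01217335 / 9.2000 = 0.09262 deg

0.09262 deg


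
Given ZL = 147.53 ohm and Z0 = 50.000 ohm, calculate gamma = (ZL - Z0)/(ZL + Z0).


gamma = (147.53 - 50.000) / (147.53 + 50.000) = 0.4937

0.4937


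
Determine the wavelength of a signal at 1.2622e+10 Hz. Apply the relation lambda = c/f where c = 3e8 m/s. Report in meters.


lambda = c / f = 3.0000e+08 / 1.2622e+10 = 0.02377 m

0.02377 m


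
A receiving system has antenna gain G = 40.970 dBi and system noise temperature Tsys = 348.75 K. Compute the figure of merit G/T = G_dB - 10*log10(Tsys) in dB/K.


G/T = 40.970 - 10*log10(348.75) = 40.970 - 25.42514 = 15.54 dB/K

15.54 dB/K


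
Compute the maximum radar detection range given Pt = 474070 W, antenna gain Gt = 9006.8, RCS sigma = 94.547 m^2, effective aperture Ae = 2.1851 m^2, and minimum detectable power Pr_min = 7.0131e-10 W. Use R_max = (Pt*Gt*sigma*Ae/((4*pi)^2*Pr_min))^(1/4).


R^4 = 474070*9006.8*94.547*2.1851 / ((4*pi)^2 * 7.0131e-10) = 7.965303e+18
R_max = 7.965303e+18^0.25 = 53125 m

53125 m


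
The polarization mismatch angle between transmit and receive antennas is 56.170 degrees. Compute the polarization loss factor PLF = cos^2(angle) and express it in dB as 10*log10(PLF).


PLF_linear = cos^2(56.170 deg) = 0.3099490
PLF_dB = 10 * log10(0.3099490) = -5.087 dB

-5.087 dB


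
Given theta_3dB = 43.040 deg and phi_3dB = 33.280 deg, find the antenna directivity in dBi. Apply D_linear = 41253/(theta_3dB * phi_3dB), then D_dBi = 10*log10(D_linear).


D_linear = 41253 / (43.040 * 33.280) = 28.80050
D_dBi = 10 * log10(28.80050) = 14.59 dBi

14.59 dBi


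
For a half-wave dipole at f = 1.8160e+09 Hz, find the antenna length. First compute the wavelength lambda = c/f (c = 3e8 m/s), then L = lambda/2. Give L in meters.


lambda = c / f = 3.0000e+08 / 1.8160e+09 = 0.1651982 m
L = lambda / 2 = 0.1651982 / 2 = 0.08260 m

0.08260 m


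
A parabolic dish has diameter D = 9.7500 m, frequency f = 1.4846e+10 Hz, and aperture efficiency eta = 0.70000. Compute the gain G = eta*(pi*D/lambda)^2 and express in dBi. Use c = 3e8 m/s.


lambda = c / f = 3.0000e+08 / 1.4846e+10 = 0.02020746 m
G_linear = 0.70000 * (pi * 9.7500 / 0.02020746)^2 = 1.608361e+06
G_dBi = 10 * log10(1.608361e+06) = 62.06 dBi

62.06 dBi


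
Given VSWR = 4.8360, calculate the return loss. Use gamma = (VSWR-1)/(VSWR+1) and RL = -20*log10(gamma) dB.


gamma = (4.8360 - 1) / (4.8360 + 1) = 0.6572995
RL = -20 * log10(0.6572995) = 3.645 dB

3.645 dB


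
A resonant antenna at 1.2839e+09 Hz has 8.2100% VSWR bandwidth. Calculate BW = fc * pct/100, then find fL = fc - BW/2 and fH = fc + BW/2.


BW = 1.2839e+09 * 8.2100/100 = 1.054082e+08 Hz
fL = 1.2839e+09 - 1.054082e+08/2 = 1.231e+09 Hz
fH = 1.2839e+09 + 1.054082e+08/2 = 1.337e+09 Hz

BW=1.054e+08 Hz, fL=1.231e+09 Hz, fH=1.337e+09 Hz


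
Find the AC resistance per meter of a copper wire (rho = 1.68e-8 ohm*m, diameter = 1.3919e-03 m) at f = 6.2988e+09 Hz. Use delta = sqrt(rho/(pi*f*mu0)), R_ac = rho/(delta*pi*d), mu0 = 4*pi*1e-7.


delta = sqrt(1.68e-8 / (pi * 6.2988e+09 * 4*pi*1e-7)) = 8.219509e-07 m
R_ac = 1.68e-8 / (8.219509e-07 * pi * 1.3919e-03) = 4.674 ohm/m

4.674 ohm/m


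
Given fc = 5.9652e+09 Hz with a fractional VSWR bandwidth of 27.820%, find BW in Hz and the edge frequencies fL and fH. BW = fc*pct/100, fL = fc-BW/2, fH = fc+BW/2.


BW = 5.9652e+09 * 27.820/100 = 1.659519e+09 Hz
fL = 5.9652e+09 - 1.659519e+09/2 = 5.135e+09 Hz
fH = 5.9652e+09 + 1.659519e+09/2 = 6.795e+09 Hz

BW=1.660e+09 Hz, fL=5.135e+09 Hz, fH=6.795e+09 Hz


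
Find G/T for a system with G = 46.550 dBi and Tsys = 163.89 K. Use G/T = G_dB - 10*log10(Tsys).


G/T = 46.550 - 10*log10(163.89) = 46.550 - 22.14552 = 24.40 dB/K

24.40 dB/K


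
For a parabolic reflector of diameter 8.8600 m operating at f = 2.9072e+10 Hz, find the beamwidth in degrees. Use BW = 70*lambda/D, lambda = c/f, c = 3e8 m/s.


lambda = c / f = 3.0000e+08 / 2.9072e+10 = 0.01031921 m
BW = 70 * 0.01031921 / 8.8600 = 0.08153 deg

0.08153 deg


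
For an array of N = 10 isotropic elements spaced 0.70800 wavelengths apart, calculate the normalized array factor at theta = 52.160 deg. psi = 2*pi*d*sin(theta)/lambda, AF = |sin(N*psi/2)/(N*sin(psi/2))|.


psi = 2*pi*0.70800*sin(52.160 deg) = 3.513096 rad
AF = |sin(10*3.513096/2) / (10*sin(3.513096/2))| = 0.09760

0.09760


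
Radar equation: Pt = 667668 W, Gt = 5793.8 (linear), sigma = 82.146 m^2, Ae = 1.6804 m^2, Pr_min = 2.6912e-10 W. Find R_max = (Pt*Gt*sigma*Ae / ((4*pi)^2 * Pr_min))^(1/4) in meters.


R^4 = 667668*5793.8*82.146*1.6804 / ((4*pi)^2 * 2.6912e-10) = 1.256485e+19
R_max = 1.256485e+19^0.25 = 59537 m

59537 m


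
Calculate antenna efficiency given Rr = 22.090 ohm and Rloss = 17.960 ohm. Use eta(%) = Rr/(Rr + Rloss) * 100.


eta = 22.090 / (22.090 + 17.960) * 100 = 55.16%

55.16%


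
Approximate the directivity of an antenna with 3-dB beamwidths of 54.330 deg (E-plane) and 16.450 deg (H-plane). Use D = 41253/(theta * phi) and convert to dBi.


D_linear = 41253 / (54.330 * 16.450) = 46.15831
D_dBi = 10 * log10(46.15831) = 16.64 dBi

16.64 dBi


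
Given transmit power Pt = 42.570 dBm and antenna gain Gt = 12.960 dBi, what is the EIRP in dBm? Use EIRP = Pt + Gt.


EIRP = Pt + Gt = 42.570 + 12.960 = 55.53 dBm

55.53 dBm


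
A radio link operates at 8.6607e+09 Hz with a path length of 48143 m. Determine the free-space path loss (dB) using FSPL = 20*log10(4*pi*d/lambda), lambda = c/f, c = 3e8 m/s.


lambda = c / f = 3.0000e+08 / 8.6607e+09 = 0.03463923 m
FSPL = 20 * log10(4*pi*48143/0.03463923) = 144.8 dB

144.8 dB


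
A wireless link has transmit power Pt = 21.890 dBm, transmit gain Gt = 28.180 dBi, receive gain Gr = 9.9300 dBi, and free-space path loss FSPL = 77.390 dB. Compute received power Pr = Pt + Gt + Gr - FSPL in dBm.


Pr = 21.890 + 28.180 + 9.9300 - 77.390 = -17.39 dBm

-17.39 dBm


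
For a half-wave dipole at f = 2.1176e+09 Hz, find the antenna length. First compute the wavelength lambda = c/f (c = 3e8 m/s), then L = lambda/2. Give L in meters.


lambda = c / f = 3.0000e+08 / 2.1176e+09 = 0.1416698 m
L = lambda / 2 = 0.1416698 / 2 = 0.07083 m

0.07083 m


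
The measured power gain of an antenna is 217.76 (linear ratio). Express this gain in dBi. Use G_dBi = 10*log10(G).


G_dBi = 10 * log10(217.76) = 23.38 dBi

23.38 dBi


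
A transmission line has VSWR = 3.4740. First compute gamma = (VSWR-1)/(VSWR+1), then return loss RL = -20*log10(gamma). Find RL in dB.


gamma = (3.4740 - 1) / (3.4740 + 1) = 0.5529727
RL = -20 * log10(0.5529727) = 5.146 dB

5.146 dB


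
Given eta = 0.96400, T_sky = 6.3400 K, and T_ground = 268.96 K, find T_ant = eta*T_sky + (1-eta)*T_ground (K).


T_ant = 0.96400 * 6.3400 + (1 - 0.96400) * 268.96 = 15.79 K

15.79 K


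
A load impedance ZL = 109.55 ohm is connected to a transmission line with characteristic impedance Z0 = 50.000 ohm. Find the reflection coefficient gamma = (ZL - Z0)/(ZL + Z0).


gamma = (109.55 - 50.000) / (109.55 + 50.000) = 0.3732

0.3732


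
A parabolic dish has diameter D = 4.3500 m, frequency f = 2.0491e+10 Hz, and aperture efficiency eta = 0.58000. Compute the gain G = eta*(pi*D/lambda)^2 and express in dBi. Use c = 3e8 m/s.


lambda = c / f = 3.0000e+08 / 2.0491e+10 = 0.01464057 m
G_linear = 0.58000 * (pi * 4.3500 / 0.01464057)^2 = 505347.7
G_dBi = 10 * log10(505347.7) = 57.04 dBi

57.04 dBi


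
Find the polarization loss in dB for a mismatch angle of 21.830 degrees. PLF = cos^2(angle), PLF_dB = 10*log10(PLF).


PLF_linear = cos^2(21.830 deg) = 0.8617246
PLF_dB = 10 * log10(0.8617246) = -0.6463 dB

-0.6463 dB


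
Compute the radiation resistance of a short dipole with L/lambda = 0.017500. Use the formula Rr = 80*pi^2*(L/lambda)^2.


Rr = 80 * pi^2 * (0.017500)^2 = 80 * 9.869604 * 3.062500e-04 = 0.2418 ohm

0.2418 ohm


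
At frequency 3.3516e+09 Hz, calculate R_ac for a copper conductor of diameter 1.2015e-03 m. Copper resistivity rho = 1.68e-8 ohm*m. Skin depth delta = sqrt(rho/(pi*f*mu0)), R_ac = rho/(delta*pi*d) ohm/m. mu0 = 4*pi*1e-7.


delta = sqrt(1.68e-8 / (pi * 3.3516e+09 * 4*pi*1e-7)) = 1.126805e-06 m
R_ac = 1.68e-8 / (1.126805e-06 * pi * 1.2015e-03) = 3.950 ohm/m

3.950 ohm/m


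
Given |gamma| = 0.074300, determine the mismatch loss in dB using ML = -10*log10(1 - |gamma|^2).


ML = -10 * log10(1 - 0.074300^2) = -10 * log10(0.99447951) = 0.02404 dB

0.02404 dB


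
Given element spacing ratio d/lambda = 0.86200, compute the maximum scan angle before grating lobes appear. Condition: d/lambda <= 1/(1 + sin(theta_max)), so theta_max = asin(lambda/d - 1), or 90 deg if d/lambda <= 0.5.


lambda/d - 1 = 1/0.86200 - 1 = 0.1600928
theta_max = asin(0.1600928) = 9.212 deg

9.212 deg


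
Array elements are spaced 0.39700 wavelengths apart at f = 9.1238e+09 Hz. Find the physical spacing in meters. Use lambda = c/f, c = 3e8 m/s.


lambda = c / f = 3.0000e+08 / 9.1238e+09 = 0.03288104 m
d = 0.39700 * 0.03288104 = 0.01305 m

0.01305 m


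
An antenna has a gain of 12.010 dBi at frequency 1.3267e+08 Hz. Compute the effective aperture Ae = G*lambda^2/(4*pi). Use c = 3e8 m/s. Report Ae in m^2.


lambda = c / f = 3.0000e+08 / 1.3267e+08 = 2.261250 m
G_linear = 10^(12.010/10) = 15.88547
Ae = G_linear * lambda^2 / (4*pi) = 15.88547 * 2.261250^2 / (4*pi) = 6.464 m^2

6.464 m^2


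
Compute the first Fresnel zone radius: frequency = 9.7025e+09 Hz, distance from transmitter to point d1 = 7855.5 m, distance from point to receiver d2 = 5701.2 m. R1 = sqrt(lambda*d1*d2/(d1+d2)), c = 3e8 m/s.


lambda = c / f = 3.0000e+08 / 9.7025e+09 = 0.03091987 m
R1 = sqrt(0.03091987 * 7855.5 * 5701.2 / (7855.5 + 5701.2)) = 10.11 m

10.11 m


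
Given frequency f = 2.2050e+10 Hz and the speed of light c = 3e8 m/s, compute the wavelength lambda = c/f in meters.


lambda = c / f = 3.0000e+08 / 2.2050e+10 = 0.01361 m

0.01361 m


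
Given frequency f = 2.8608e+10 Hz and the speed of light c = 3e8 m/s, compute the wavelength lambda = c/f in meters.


lambda = c / f = 3.0000e+08 / 2.8608e+10 = 0.01049 m

0.01049 m


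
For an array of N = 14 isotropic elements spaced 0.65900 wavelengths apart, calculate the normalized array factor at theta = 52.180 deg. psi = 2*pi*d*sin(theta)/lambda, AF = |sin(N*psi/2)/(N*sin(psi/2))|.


psi = 2*pi*0.65900*sin(52.180 deg) = 3.270845 rad
AF = |sin(14*3.270845/2) / (14*sin(3.270845/2))| = 0.05628

0.05628


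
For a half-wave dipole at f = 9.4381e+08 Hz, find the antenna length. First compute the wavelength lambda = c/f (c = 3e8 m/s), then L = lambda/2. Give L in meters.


lambda = c / f = 3.0000e+08 / 9.4381e+08 = 0.3178606 m
L = lambda / 2 = 0.3178606 / 2 = 0.1589 m

0.1589 m


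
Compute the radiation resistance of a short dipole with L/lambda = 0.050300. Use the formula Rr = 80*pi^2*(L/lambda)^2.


Rr = 80 * pi^2 * (0.050300)^2 = 80 * 9.869604 * 2.530090e-03 = 1.998 ohm

1.998 ohm


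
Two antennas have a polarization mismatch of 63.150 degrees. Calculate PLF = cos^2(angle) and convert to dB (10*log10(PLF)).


PLF_linear = cos^2(63.150 deg) = 0.2039934
PLF_dB = 10 * log10(0.2039934) = -6.904 dB

-6.904 dB


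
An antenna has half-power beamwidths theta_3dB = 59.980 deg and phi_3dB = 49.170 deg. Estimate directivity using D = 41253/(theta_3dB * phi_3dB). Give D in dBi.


D_linear = 41253 / (59.980 * 49.170) = 13.98778
D_dBi = 10 * log10(13.98778) = 11.46 dBi

11.46 dBi


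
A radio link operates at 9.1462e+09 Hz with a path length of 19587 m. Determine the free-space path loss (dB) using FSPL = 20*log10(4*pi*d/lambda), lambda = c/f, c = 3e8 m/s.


lambda = c / f = 3.0000e+08 / 9.1462e+09 = 0.03280051 m
FSPL = 20 * log10(4*pi*19587/0.03280051) = 137.5 dB

137.5 dB


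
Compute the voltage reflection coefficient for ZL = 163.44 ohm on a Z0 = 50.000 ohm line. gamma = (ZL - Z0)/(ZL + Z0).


gamma = (163.44 - 50.000) / (163.44 + 50.000) = 0.5315

0.5315


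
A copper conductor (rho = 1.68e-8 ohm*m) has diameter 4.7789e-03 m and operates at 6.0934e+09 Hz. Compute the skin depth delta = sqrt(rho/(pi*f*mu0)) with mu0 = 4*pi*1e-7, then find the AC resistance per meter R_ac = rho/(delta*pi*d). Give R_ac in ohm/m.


delta = sqrt(1.68e-8 / (pi * 6.0934e+09 * 4*pi*1e-7)) = 8.356895e-07 m
R_ac = 1.68e-8 / (8.356895e-07 * pi * 4.7789e-03) = 1.339 ohm/m

1.339 ohm/m


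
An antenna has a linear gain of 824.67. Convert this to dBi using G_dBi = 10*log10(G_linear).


G_dBi = 10 * log10(824.67) = 29.16 dBi

29.16 dBi


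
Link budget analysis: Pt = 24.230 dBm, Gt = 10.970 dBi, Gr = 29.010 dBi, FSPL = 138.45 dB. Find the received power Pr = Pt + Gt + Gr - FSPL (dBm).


Pr = 24.230 + 10.970 + 29.010 - 138.45 = -74.24 dBm

-74.24 dBm


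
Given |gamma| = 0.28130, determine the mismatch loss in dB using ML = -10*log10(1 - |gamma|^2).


ML = -10 * log10(1 - 0.28130^2) = -10 * log10(0.92087031) = 0.3580 dB

0.3580 dB


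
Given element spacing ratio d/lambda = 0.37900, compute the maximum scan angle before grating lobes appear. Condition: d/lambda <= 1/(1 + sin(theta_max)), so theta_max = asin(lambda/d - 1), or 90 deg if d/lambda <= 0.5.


lambda/d - 1 = 1/0.37900 - 1 = 1.638522 >= 1
d/lambda <= 0.5, so the array can scan to endfire without grating lobes: theta_max = 90 deg

90 deg


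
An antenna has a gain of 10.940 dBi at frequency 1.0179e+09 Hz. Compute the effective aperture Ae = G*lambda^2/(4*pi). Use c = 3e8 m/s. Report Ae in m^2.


lambda = c / f = 3.0000e+08 / 1.0179e+09 = 0.2947244 m
G_linear = 10^(10.940/10) = 12.41652
Ae = G_linear * lambda^2 / (4*pi) = 12.41652 * 0.2947244^2 / (4*pi) = 0.08583 m^2

0.08583 m^2


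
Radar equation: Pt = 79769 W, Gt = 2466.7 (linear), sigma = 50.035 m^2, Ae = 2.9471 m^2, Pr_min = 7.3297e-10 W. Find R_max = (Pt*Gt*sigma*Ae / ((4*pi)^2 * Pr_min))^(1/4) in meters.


R^4 = 79769*2466.7*50.035*2.9471 / ((4*pi)^2 * 7.3297e-10) = 2.506763e+17
R_max = 2.506763e+17^0.25 = 22376 m

22376 m


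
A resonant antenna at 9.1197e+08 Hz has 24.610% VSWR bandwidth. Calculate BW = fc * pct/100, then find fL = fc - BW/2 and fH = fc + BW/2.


BW = 9.1197e+08 * 24.610/100 = 2.244358e+08 Hz
fL = 9.1197e+08 - 2.244358e+08/2 = 7.998e+08 Hz
fH = 9.1197e+08 + 2.244358e+08/2 = 1.024e+09 Hz

BW=2.244e+08 Hz, fL=7.998e+08 Hz, fH=1.024e+09 Hz


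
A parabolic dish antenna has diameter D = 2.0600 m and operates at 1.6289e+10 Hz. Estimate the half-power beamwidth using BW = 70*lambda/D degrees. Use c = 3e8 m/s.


lambda = c / f = 3.0000e+08 / 1.6289e+10 = 0.01841734 m
BW = 70 * 0.01841734 / 2.0600 = 0.6258 deg

0.6258 deg


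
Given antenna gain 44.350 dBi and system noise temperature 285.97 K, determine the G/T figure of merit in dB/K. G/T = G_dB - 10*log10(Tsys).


G/T = 44.350 - 10*log10(285.97) = 44.350 - 24.56320 = 19.79 dB/K

19.79 dB/K


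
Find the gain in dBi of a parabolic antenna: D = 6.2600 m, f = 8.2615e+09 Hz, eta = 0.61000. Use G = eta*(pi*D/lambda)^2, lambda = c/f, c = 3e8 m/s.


lambda = c / f = 3.0000e+08 / 8.2615e+09 = 0.03631302 m
G_linear = 0.61000 * (pi * 6.2600 / 0.03631302)^2 = 178917.8
G_dBi = 10 * log10(178917.8) = 52.53 dBi

52.53 dBi


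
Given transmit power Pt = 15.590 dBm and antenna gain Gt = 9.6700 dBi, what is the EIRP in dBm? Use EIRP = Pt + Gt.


EIRP = Pt + Gt = 15.590 + 9.6700 = 25.26 dBm

25.26 dBm


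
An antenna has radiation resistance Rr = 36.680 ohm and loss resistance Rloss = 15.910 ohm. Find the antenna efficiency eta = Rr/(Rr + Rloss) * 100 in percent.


eta = 36.680 / (36.680 + 15.910) * 100 = 69.75%

69.75%


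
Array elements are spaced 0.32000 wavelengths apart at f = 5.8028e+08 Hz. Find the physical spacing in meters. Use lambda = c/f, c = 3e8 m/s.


lambda = c / f = 3.0000e+08 / 5.8028e+08 = 0.5169918 m
d = 0.32000 * 0.5169918 = 0.1654 m

0.1654 m


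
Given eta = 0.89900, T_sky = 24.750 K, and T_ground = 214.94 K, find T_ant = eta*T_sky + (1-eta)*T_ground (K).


T_ant = 0.89900 * 24.750 + (1 - 0.89900) * 214.94 = 43.96 K

43.96 K


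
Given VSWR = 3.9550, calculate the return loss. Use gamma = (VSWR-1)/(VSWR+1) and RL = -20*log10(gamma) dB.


gamma = (3.9550 - 1) / (3.9550 + 1) = 0.5963673
RL = -20 * log10(0.5963673) = 4.490 dB

4.490 dB


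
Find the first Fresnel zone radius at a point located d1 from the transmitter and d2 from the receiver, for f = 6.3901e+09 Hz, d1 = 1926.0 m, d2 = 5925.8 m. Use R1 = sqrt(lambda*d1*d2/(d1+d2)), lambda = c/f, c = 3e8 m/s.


lambda = c / f = 3.0000e+08 / 6.3901e+09 = 0.04694762 m
R1 = sqrt(0.04694762 * 1926.0 * 5925.8 / (1926.0 + 5925.8)) = 8.261 m

8.261 m


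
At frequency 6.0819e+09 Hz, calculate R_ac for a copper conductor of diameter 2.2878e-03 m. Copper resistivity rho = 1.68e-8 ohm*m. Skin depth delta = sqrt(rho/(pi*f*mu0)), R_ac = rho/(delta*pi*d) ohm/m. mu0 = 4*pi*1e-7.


delta = sqrt(1.68e-8 / (pi * 6.0819e+09 * 4*pi*1e-7)) = 8.364792e-07 m
R_ac = 1.68e-8 / (8.364792e-07 * pi * 2.2878e-03) = 2.794 ohm/m

2.794 ohm/m


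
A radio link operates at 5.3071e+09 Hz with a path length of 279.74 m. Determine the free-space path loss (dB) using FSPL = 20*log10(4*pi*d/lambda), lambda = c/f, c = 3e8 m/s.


lambda = c / f = 3.0000e+08 / 5.3071e+09 = 0.05652805 m
FSPL = 20 * log10(4*pi*279.74/0.05652805) = 95.87 dB

95.87 dB


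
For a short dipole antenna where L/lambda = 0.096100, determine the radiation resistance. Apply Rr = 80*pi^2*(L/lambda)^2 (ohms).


Rr = 80 * pi^2 * (0.096100)^2 = 80 * 9.869604 * 9.235210e-03 = 7.292 ohm

7.292 ohm


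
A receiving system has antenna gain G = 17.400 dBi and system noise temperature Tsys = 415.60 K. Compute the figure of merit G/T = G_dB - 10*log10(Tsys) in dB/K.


G/T = 17.400 - 10*log10(415.60) = 17.400 - 26.18676 = -8.787 dB/K

-8.787 dB/K


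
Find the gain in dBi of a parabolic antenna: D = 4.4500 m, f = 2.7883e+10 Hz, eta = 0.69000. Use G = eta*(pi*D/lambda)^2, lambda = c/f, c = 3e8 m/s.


lambda = c / f = 3.0000e+08 / 2.7883e+10 = 0.01075924 m
G_linear = 0.69000 * (pi * 4.4500 / 0.01075924)^2 = 1.164946e+06
G_dBi = 10 * log10(1.164946e+06) = 60.66 dBi

60.66 dBi


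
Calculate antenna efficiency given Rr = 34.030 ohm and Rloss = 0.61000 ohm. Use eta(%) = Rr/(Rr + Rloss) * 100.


eta = 34.030 / (34.030 + 0.61000) * 100 = 98.24%

98.24%


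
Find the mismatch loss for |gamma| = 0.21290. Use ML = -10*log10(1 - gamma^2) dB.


ML = -10 * log10(1 - 0.21290^2) = -10 * log10(0.95467359) = 0.2015 dB

0.2015 dB


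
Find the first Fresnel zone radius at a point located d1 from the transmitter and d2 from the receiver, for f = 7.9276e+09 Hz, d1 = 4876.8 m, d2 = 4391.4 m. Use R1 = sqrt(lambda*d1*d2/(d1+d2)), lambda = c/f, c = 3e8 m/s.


lambda = c / f = 3.0000e+08 / 7.9276e+09 = 0.03784247 m
R1 = sqrt(0.03784247 * 4876.8 * 4391.4 / (4876.8 + 4391.4)) = 9.351 m

9.351 m


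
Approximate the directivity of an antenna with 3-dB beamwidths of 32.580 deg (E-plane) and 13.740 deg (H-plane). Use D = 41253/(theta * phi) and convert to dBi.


D_linear = 41253 / (32.580 * 13.740) = 92.15475
D_dBi = 10 * log10(92.15475) = 19.65 dBi

19.65 dBi


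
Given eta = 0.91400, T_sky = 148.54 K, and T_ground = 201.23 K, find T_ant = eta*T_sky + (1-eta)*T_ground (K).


T_ant = 0.91400 * 148.54 + (1 - 0.91400) * 201.23 = 153.1 K

153.1 K


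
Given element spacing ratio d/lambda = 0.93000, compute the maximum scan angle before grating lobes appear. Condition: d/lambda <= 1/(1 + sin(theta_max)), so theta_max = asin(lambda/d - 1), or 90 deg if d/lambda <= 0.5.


lambda/d - 1 = 1/0.93000 - 1 = 0.07526882
theta_max = asin(0.07526882) = 4.317 deg

4.317 deg


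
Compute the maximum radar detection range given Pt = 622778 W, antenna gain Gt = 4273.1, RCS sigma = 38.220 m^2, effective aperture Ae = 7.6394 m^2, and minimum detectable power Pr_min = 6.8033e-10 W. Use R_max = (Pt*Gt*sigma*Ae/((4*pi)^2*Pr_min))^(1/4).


R^4 = 622778*4273.1*38.220*7.6394 / ((4*pi)^2 * 6.8033e-10) = 7.232474e+18
R_max = 7.232474e+18^0.25 = 51859 m

51859 m


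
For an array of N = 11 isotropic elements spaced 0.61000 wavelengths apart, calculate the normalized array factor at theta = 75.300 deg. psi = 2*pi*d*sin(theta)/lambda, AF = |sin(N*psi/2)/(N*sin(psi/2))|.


psi = 2*pi*0.61000*sin(75.300 deg) = 3.707289 rad
AF = |sin(11*3.707289/2) / (11*sin(3.707289/2))| = 0.09463

0.09463


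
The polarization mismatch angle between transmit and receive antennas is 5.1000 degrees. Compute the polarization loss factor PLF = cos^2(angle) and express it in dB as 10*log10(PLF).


PLF_linear = cos^2(5.1000 deg) = 0.9920978
PLF_dB = 10 * log10(0.9920978) = -0.03446 dB

-0.03446 dB


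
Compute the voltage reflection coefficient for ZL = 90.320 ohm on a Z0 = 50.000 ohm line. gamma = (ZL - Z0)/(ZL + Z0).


gamma = (90.320 - 50.000) / (90.320 + 50.000) = 0.2873

0.2873


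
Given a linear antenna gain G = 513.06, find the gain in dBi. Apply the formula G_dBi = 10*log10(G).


G_dBi = 10 * log10(513.06) = 27.10 dBi

27.10 dBi


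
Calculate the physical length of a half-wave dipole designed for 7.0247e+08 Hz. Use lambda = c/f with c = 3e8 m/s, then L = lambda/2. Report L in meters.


lambda = c / f = 3.0000e+08 / 7.0247e+08 = 0.4270645 m
L = lambda / 2 = 0.4270645 / 2 = 0.2135 m

0.2135 m


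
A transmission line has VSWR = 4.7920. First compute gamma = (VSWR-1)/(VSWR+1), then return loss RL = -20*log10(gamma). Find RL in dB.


gamma = (4.7920 - 1) / (4.7920 + 1) = 0.6546961
RL = -20 * log10(0.6546961) = 3.679 dB

3.679 dB


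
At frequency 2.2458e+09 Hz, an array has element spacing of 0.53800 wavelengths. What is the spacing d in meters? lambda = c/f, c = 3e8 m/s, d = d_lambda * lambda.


lambda = c / f = 3.0000e+08 / 2.2458e+09 = 0.1335827 m
d = 0.53800 * 0.1335827 = 0.07187 m

0.07187 m


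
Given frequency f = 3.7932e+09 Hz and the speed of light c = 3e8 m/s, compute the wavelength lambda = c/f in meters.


lambda = c / f = 3.0000e+08 / 3.7932e+09 = 0.07909 m

0.07909 m


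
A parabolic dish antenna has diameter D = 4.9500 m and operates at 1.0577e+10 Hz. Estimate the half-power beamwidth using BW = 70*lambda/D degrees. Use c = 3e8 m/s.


lambda = c / f = 3.0000e+08 / 1.0577e+10 = 0.02836343 m
BW = 70 * 0.02836343 / 4.9500 = 0.4011 deg

0.4011 deg


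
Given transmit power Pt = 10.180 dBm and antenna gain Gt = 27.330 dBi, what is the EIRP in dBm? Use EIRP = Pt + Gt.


EIRP = Pt + Gt = 10.180 + 27.330 = 37.51 dBm

37.51 dBm


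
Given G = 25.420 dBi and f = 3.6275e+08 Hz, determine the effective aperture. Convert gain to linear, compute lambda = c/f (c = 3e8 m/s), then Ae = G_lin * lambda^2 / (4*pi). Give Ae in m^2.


lambda = c / f = 3.0000e+08 / 3.6275e+08 = 0.8270159 m
G_linear = 10^(25.420/10) = 348.3373
Ae = G_linear * lambda^2 / (4*pi) = 348.3373 * 0.8270159^2 / (4*pi) = 18.96 m^2

18.96 m^2


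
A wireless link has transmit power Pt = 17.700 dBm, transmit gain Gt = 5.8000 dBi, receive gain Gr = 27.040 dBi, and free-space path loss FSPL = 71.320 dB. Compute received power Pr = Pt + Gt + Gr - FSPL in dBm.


Pr = 17.700 + 5.8000 + 27.040 - 71.320 = -20.78 dBm

-20.78 dBm


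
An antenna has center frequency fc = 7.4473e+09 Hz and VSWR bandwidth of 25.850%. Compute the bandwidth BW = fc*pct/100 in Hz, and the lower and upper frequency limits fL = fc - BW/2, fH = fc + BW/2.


BW = 7.4473e+09 * 25.850/100 = 1.925127e+09 Hz
fL = 7.4473e+09 - 1.925127e+09/2 = 6.485e+09 Hz
fH = 7.4473e+09 + 1.925127e+09/2 = 8.410e+09 Hz

BW=1.925e+09 Hz, fL=6.485e+09 Hz, fH=8.410e+09 Hz


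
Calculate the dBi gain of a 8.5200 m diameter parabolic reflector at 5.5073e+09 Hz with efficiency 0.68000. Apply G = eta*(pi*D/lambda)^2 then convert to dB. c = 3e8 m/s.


lambda = c / f = 3.0000e+08 / 5.5073e+09 = 0.05447315 m
G_linear = 0.68000 * (pi * 8.5200 / 0.05447315)^2 = 164181.0
G_dBi = 10 * log10(164181.0) = 52.15 dBi

52.15 dBi


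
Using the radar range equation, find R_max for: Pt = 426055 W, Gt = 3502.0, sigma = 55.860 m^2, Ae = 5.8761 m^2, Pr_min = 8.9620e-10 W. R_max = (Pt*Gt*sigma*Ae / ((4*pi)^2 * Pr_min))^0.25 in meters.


R^4 = 426055*3502.0*55.860*5.8761 / ((4*pi)^2 * 8.9620e-10) = 3.460567e+18
R_max = 3.460567e+18^0.25 = 43131 m

43131 m
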